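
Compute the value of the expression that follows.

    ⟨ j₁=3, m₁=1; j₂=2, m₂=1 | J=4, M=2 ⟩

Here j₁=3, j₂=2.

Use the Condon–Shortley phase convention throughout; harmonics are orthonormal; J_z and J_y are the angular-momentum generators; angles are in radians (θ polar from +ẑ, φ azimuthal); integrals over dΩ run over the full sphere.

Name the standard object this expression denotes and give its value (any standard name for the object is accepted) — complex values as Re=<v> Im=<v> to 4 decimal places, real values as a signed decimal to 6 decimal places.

This is a Clebsch–Gordan (vector-coupling) coefficient.
triangle: 1!·5!·3!/10! = 720/3628800
(j±m)!: 4!·2!·3!·1!·6!·2! = 414720
prefactor² = (2J+1)·Δ·N² = 5184/7
  k=0: +1/(0!·1!·2!·3!·3!·0!) = 1/72
  k=1: −1/(1!·0!·1!·2!·4!·1!) = -1/48
Σ = -1/144  ⇒  CG² = 5184/7·(-1/144)² = 1/28
CG = −√(1/28) = -0.188982

Clebsch–Gordan coefficient, −√(1/28) ≈ -0.188982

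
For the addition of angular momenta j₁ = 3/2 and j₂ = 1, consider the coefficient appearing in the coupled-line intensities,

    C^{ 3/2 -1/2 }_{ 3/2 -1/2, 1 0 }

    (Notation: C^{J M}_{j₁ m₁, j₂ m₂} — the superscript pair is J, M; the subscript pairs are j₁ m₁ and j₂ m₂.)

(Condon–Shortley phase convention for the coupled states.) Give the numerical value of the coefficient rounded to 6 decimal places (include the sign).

-0.258199  (= −√(1/15))

j₁+j₂−J=1  J+j₁−j₂=2  J−j₁+j₂=1  j₁+j₂+J+1=5
(j₁±m₁, j₂±m₂, J±M) = (1,2,1,1,1,2)
P² = 4/15
sum k=0..1:
  [0] +1/2 = 1/2
  [1] −1/1 = -1
S = -1/2
C² = P²·S² = 1/15 ; C = -0.258199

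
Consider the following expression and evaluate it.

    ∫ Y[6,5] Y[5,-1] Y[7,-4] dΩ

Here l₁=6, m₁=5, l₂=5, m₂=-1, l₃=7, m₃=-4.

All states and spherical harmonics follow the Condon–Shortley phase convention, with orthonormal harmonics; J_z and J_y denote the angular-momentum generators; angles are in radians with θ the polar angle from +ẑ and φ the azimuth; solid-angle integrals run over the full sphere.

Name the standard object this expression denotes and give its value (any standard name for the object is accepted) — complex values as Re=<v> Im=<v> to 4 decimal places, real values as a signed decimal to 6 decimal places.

This is a Gaunt coefficient — the integral of a triple product of spherical harmonics over the sphere.
Checks pass: Σm=0; 18 even; l₃=7∈[1,11].
(2·6+1)(2·5+1)(2·7+1) = 2145
Δ: 4! 8! 6! / 19! → 1/174594420
sum: t=0:+1/4147200 t=1:−1/207360 t=2:+1/82944 t=3:−1/207360 t=4:+1/4147200 = 1/345600
3j²(6 5 7; 0 0 0) = Δ·Π!·Σ² = 420/46189  (sign -1)
sum: t=0:+1/5806080 t=1:−1/8709120 = 1/17418240
3j²(6 5 7; 5 -1 -4) = Δ·Π!·Σ² = 275/88179  (sign -1)
combine: 4πI² = 2145·420/46189·275/88179 = 82500/1356277
take √, sign +1: I = 0.06957414

Gaunt coefficient, +0.069574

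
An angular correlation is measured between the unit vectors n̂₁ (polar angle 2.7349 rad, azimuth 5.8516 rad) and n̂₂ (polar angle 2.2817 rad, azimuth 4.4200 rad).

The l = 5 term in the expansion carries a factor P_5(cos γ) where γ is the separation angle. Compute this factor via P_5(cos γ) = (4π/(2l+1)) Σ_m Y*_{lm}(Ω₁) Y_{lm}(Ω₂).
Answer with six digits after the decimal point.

-0.250197

Summing Y*_{l m}(θ₁,φ₁)·Y_{l m}(θ₂,φ₂) over m ∈ [−5, 5]; prefactor 4π/(2·5+1) = 1.142397:
  m=-5: (-0.002490, -0.003743) × (-0.115281, 0.012598) = (0.000334, 0.000400)  (running Σ = (0.000334, 0.000400))
  m=-4: (0.005113, 0.032608) × (-0.123333, -0.290704) = (0.008849, -0.005508)  (running Σ = (0.009183, -0.005108))
  m=-3: (0.038471, -0.135808) × (0.327798, -0.272550) = (-0.024404, -0.055003)  (running Σ = (-0.015221, -0.060111))
  m=-2: (-0.242326, 0.283287) × (0.146851, 0.097218) = (-0.063127, 0.018043)  (running Σ = (-0.078348, -0.042068))
  m=-1: (0.475592, -0.219030) × (0.080719, -0.268156) = (-0.020345, -0.145213)  (running Σ = (-0.098692, -0.187281))
  m=0: (-0.083757, -0.000000) × (0.258197, 0.000000) = (-0.021626, -0.000000)  (running Σ = (-0.120318, -0.187281))
  m=1: (-0.475592, -0.219030) × (-0.080719, -0.268156) = (-0.020345, 0.145213)  (running Σ = (-0.140663, -0.042068))
  m=2: (-0.242326, -0.283287) × (0.146851, -0.097218) = (-0.063127, -0.018043)  (running Σ = (-0.203789, -0.060111))
  m=3: (-0.038471, -0.135808) × (-0.327798, -0.272550) = (-0.024404, 0.055003)  (running Σ = (-0.228193, -0.005108))
  m=4: (0.005113, -0.032608) × (-0.123333, 0.290704) = (0.008849, 0.005508)  (running Σ = (-0.219345, 0.000400))
  m=5: (0.002490, -0.003743) × (0.115281, 0.012598) = (0.000334, -0.000400)  (running Σ = (-0.219010, 0.000000))
Σ over m = (-0.219010, 0.000000); ×(4π/11) → (-0.250197, 0.000000). Real part: -0.250197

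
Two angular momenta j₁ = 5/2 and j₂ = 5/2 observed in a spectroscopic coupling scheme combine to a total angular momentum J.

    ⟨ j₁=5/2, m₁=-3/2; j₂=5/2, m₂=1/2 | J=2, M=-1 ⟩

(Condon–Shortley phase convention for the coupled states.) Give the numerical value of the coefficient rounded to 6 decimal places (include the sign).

√[5·3!2!2!/8! · 1!4!3!2!1!3!] = √(36/7)
  +(−1)^2/∏(2,1,2,1,0,1)! = 1/4  (running 1/4)
  +(−1)^3/∏(3,0,1,0,1,2)! = -1/12  (running 1/6)
⟨..|..⟩ = √(36/7)·(1/6) = +0.377964

+√(1/7) = +0.377964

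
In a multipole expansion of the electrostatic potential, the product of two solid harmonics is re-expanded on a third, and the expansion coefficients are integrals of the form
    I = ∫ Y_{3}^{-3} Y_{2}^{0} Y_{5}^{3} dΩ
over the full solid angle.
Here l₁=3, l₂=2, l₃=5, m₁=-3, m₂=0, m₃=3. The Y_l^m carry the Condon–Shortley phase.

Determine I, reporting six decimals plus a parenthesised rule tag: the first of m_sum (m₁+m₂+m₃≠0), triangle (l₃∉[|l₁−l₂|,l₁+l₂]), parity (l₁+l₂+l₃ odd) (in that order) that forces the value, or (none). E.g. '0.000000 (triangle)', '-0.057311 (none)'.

Checks pass: Σm=0; 10 even; l₃=5∈[1,5].
(2·3+1)(2·2+1)(2·5+1) = 385
Δ: 0! 6! 4! / 11! → 1/2310
sum: t=0:+1/144 = 1/144
3j²(3 2 5; 0 0 0) = Δ·Π!·Σ² = 10/231  (sign -1)
sum: t=0:+1/2880 = 1/2880
3j²(3 2 5; -3 0 3) = Δ·Π!·Σ² = 2/165  (sign +1)
combine: 4πI² = 385·10/231·2/165 = 20/99
take √, sign -1: I = -0.12679218
No selection rule forces the value: the integral is nonzero (none).

-0.126792 (none)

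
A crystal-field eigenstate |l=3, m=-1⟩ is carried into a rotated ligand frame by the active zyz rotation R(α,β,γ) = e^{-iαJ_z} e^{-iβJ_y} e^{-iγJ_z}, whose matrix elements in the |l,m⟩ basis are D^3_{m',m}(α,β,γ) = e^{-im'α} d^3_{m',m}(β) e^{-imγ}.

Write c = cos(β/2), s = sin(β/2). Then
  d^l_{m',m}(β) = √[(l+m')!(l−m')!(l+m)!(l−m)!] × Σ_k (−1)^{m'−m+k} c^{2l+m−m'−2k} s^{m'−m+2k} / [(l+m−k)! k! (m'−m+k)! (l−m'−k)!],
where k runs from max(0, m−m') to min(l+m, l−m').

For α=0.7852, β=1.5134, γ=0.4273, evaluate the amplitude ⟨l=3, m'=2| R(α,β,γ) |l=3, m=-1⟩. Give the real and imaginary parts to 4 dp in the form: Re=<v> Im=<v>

Re=-0.1808 Im=0.3967

First d^3_{2,-1}(β=1.5134), then the phase factors e^{-i(2)α} and e^{-i(-1)γ}:
c=cos(1.513400/2)=0.727106, s=sin(1.513400/2)=0.686526; N=√[120·1·2·24]=75.894664
k∈{0,1} keeps every argument non-negative
  k=0: (−1)^3·75.8947/(12)·0.7271^3·0.6865^3 = -0.786670
  k=1: (−1)^4·75.8947/(24)·0.7271^1·0.6865^5 = +0.350656
d^3_{2,-1}(1.5134) = -0.786670 +0.350656 = -0.436014
Phases: e^{-i·(2)·0.7852}=+0.000396-1.000000i, e^{-i·(-1)·0.4273}=+0.910088+0.414415i ⇒ D=-0.180848+0.396740i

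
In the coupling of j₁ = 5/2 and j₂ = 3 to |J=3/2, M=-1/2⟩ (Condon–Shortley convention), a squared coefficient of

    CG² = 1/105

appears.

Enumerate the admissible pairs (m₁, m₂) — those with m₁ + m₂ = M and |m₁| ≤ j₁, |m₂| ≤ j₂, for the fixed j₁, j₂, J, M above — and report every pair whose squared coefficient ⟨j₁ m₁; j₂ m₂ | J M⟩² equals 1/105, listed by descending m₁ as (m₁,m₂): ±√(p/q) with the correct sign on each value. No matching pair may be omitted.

(1/2,-1): −√(1/105)

Admissible pairs with m₁+m₂ = M = -1/2: (-5/2,2), (-3/2,1), (-1/2,0), (1/2,-1), (3/2,-2), (5/2,-3)
  (m₁,m₂)=(5/2,-3): CG² = 5/14, CG = +√(5/14)
  (m₁,m₂)=(3/2,-2): CG² = 1/21, CG = −√(1/21)
  (m₁,m₂)=(1/2,-1): CG² = 1/105, CG = −√(1/105)   ← matches the target
  (m₁,m₂)=(-1/2,0): CG² = 4/35, CG = +√(4/35)
  (m₁,m₂)=(-3/2,1): CG² = 7/30, CG = −√(7/30)
  (m₁,m₂)=(-5/2,2): CG² = 5/21, CG = +√(5/21)
Pairs with CG² = 1/105: (1/2,-1): −√(1/105)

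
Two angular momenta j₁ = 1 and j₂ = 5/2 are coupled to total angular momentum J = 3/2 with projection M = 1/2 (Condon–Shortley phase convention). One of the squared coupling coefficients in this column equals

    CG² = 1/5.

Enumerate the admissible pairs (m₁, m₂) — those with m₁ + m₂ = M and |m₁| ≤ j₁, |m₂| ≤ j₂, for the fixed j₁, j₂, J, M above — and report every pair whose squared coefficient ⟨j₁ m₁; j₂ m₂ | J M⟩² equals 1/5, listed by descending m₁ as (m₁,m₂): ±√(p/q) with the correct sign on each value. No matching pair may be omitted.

(1,-1/2): +√(1/5)

Admissible pairs with m₁+m₂ = M = 1/2: (-1,3/2), (0,1/2), (1,-1/2)
  (m₁,m₂)=(1,-1/2): CG² = 1/5, CG = +√(1/5)   ← matches the target
  (m₁,m₂)=(0,1/2): CG² = 2/5, CG = −√(2/5)
  (m₁,m₂)=(-1,3/2): CG² = 2/5, CG = +√(2/5)
Pairs with CG² = 1/5: (1,-1/2): +√(1/5)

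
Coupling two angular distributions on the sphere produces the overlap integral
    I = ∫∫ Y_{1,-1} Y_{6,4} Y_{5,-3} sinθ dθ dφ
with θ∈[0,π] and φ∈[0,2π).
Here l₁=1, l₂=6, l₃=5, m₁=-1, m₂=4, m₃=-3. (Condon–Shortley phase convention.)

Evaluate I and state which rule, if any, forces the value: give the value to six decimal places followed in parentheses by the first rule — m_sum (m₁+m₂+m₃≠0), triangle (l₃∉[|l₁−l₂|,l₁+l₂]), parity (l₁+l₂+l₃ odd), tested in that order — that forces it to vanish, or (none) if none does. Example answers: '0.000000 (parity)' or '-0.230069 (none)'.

Checks pass: Σm=0; 12 even; l₃=5∈[5,7].
(2·1+1)(2·6+1)(2·5+1) = 429
Δ: 2! 0! 10! / 13! → 1/858
sum: t=1:−1/14400 = -1/14400
3j²(1 6 5; 0 0 0) = Δ·Π!·Σ² = 6/143  (sign +1)
sum: t=2:+1/161280 = 1/161280
3j²(1 6 5; -1 4 -3) = Δ·Π!·Σ² = 15/286  (sign +1)
combine: 4πI² = 429·6/143·15/286 = 135/143
take √, sign +1: I = 0.27409047
No selection rule forces the value: the integral is nonzero (none).

0.274090 (none)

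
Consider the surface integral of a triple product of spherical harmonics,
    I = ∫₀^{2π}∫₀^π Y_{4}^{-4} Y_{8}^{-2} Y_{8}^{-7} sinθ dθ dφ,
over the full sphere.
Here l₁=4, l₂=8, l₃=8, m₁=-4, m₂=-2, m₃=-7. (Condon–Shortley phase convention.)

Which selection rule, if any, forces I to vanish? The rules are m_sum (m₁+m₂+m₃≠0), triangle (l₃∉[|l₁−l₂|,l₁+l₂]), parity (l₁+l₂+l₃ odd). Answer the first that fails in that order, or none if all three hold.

m_sum

m₁+m₂+m₃ = -4 − 2 − 7 = -13  ✗
triangle: |4−8|=4 ≤ l₃=8 ≤ 4+8=12
parity: l₁+l₂+l₃ = 20 is even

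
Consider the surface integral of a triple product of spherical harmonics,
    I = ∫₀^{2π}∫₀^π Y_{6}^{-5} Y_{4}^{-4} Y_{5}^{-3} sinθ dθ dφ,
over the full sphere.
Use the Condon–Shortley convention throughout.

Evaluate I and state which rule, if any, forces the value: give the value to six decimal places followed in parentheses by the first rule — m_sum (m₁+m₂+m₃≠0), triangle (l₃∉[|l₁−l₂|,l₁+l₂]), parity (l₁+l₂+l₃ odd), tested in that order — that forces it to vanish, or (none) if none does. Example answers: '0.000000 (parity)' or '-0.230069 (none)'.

-5 − 4 − 3 = -12 ≠ 0: azimuthal integral kills it; I = 0

0.000000 (m_sum)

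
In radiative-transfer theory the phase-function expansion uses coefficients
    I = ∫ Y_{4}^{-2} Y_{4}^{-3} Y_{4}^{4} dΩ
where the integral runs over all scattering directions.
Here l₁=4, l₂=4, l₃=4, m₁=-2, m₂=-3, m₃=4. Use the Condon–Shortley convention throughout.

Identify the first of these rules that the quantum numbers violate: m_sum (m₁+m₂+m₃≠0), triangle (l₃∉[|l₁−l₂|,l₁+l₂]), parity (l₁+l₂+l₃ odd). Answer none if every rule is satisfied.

m_sum

azimuthal sum: -2 − 3 + 4 = -1  ✗
0 ≤ 4 ≤ 8 (triangle on l)
L = 4 + 4 + 4 = 12 (even)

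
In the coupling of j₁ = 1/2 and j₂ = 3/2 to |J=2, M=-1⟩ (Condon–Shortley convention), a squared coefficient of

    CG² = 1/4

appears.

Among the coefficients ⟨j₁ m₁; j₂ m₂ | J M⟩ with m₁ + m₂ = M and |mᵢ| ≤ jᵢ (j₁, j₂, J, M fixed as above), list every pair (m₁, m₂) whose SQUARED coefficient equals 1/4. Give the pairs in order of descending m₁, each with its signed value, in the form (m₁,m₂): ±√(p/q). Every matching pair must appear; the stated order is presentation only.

(1/2,-3/2): +√(1/4)

Admissible pairs with m₁+m₂ = M = -1: (-1/2,-1/2), (1/2,-3/2)
  (m₁,m₂)=(1/2,-3/2): CG² = 1/4, CG = +√(1/4)   ← matches the target
  (m₁,m₂)=(-1/2,-1/2): CG² = 3/4, CG = +√(3/4)
Pairs with CG² = 1/4: (1/2,-3/2): +√(1/4)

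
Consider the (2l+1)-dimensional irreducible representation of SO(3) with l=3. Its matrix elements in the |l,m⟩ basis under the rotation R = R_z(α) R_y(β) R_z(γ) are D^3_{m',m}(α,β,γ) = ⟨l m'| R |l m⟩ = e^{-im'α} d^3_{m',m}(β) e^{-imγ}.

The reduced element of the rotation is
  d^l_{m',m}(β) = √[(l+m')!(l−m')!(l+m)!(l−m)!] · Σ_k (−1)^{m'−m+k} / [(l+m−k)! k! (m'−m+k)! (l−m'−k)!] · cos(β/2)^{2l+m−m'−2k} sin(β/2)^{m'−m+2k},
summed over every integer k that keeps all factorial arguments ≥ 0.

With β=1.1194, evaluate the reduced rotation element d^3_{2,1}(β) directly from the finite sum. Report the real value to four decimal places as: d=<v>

d=-0.1577

d^3_{2,1}(β=1.1194) via the finite sum:
c=cos(1.119400/2)=0.847414, s=sin(1.119400/2)=0.530932; N=√[120·1·24·2]=75.894664
k: max(0,(1)−(2))=0 … min(3+(1),3−(2))=1
  k=0: (−1)^1·75.8947/(24)·0.8474^5·0.5309^1 = -0.733699
  k=1: (−1)^2·75.8947/(12)·0.8474^3·0.5309^3 = +0.576016
d^3_{2,1}(1.1194) = -0.733699 +0.576016 = -0.157684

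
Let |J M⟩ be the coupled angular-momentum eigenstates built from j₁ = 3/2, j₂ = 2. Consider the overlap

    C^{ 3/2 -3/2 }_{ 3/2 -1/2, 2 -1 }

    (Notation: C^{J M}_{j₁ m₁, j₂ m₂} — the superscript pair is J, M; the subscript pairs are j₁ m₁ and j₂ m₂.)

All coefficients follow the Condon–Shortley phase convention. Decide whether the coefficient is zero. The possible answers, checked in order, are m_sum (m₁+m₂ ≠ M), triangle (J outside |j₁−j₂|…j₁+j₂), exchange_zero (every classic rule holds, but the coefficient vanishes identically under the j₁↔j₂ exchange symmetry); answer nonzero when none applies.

m-sum: m₁+m₂ = -1/2+(-1) = -3/2, M = -3/2  ✓
triangle: |j₁−j₂| = 1/2 ≤ J = 3/2 ≤ j₁+j₂ = 7/2  ✓
exchange: j₁≠j₂ or m₁≠m₂ — the exchange symmetry imposes no constraint here
value check: CG = −√(2/5) = -0.632456 ≠ 0

nonzero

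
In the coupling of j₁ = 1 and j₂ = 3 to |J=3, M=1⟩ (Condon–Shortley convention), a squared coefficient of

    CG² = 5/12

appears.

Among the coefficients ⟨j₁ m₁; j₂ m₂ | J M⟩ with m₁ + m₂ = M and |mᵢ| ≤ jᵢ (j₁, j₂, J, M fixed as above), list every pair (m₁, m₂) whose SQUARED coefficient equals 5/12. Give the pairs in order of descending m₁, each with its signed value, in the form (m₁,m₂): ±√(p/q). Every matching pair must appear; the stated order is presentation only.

Admissible pairs with m₁+m₂ = M = 1: (-1,2), (0,1), (1,0)
  (m₁,m₂)=(1,0): CG² = 1/2, CG = +√(1/2)
  (m₁,m₂)=(0,1): CG² = 1/12, CG = −√(1/12)
  (m₁,m₂)=(-1,2): CG² = 5/12, CG = −√(5/12)   ← matches the target
Pairs with CG² = 5/12: (-1,2): −√(5/12)

(-1,2): −√(5/12)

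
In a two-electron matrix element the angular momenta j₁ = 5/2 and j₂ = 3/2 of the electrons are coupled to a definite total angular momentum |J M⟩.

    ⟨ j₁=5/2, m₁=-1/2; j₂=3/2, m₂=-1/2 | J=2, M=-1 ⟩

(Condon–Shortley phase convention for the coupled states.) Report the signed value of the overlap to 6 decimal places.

√[5·2!3!1!/7! · 2!3!1!2!1!3!] = √(12/7)
  +(−1)^0/∏(0,2,3,1,0,0)! = 1/12  (running 1/12)
  +(−1)^1/∏(1,1,2,0,1,1)! = -1/2  (running -5/12)
⟨..|..⟩ = √(12/7)·(-5/12) = -0.545545

−√(25/84) = -0.545545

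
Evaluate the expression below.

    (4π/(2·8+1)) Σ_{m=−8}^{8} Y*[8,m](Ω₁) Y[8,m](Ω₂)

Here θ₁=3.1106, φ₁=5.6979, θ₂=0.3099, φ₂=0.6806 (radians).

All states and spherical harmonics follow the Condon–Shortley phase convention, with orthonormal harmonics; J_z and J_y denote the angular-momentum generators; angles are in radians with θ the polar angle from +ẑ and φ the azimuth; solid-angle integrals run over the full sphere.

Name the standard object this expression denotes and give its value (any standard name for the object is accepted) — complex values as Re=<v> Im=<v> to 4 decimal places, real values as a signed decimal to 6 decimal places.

This sum is the spherical-harmonic addition theorem: it equals the Legendre polynomial P_l(cos γ) of the angle γ between the two directions.
Addition theorem: P_8(cos γ) = (4π/17) Σ_m Y*_{lm}(Ω₁) Y_{lm}(Ω₂), m = −8…8:
  m=-8: Y*=(-0.000000, 0.000000)  Y=(0.000026, 0.000029)  product (-0.000000, 0.000000)
  m=-7: Y*=(0.000000, -0.000000)  Y=(0.000025, 0.000481)  product (0.000000, 0.000000)
  m=-6: Y*=(-0.000000, 0.000000)  Y=(-0.002245, 0.003087)  product (0.000000, -0.000000)
  m=-5: Y*=(0.000000, 0.000000)  Y=(-0.020927, 0.005599)  product (-0.000000, 0.000000)
  m=-4: Y*=(-0.000009, -0.000009)  Y=(-0.082560, -0.036789)  product (0.000000, 0.000001)
  m=-3: Y*=(0.000076, 0.000407)  Y=(-0.123135, -0.241806)  product (0.000089, -0.000069)
  m=-2: Y*=(0.003841, -0.009080)  Y=(0.112286, -0.527858)  product (-0.004362, -0.003047)
  m=-1: Y*=(-0.126393, 0.083767)  Y=(0.421436, -0.341217)  product (-0.024684, 0.078430)
  m=+0: Y*=(1.143083, -0.000000)  Y=(-0.132986, 0.000000)  product (-0.152014, 0.000000)
  m=+1: Y*=(0.126393, 0.083767)  Y=(-0.421436, -0.341217)  product (-0.024684, -0.078430)
  m=+2: Y*=(0.003841, 0.009080)  Y=(0.112286, 0.527858)  product (-0.004362, 0.003047)
  m=+3: Y*=(-0.000076, 0.000407)  Y=(0.123135, -0.241806)  product (0.000089, 0.000069)
  m=+4: Y*=(-0.000009, 0.000009)  Y=(-0.082560, 0.036789)  product (0.000000, -0.000001)
  m=+5: Y*=(-0.000000, 0.000000)  Y=(0.020927, 0.005599)  product (-0.000000, -0.000000)
  m=+6: Y*=(-0.000000, -0.000000)  Y=(-0.002245, -0.003087)  product (0.000000, 0.000000)
  m=+7: Y*=(-0.000000, -0.000000)  Y=(-0.000025, 0.000481)  product (0.000000, -0.000000)
  m=+8: Y*=(-0.000000, -0.000000)  Y=(0.000026, -0.000029)  product (-0.000000, -0.000000)
Accumulated sum (-0.209925, 0.000000); after 4π/(2l+1) scaling, (-0.155176, 0.000000) ⇒ P_8 = -0.155176

Legendre polynomial (addition theorem), -0.155176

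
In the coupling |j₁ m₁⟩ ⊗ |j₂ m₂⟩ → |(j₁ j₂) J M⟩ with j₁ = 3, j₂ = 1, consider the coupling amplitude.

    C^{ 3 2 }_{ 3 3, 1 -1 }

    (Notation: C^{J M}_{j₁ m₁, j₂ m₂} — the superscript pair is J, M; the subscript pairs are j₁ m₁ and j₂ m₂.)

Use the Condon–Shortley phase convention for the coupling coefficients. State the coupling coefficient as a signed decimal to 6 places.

triangle: 1!*5!*1!/8! = 120/40320
(j±m)!: 6!*0!*0!*2!*5!*1! = 172800
prefactor² = (2J+1)*Δ*N² = 3600
  k=0: +1/(0!*1!*0!*0!*5!*1!) = 1/120
Σ = 1/120  ⇒  CG² = 3600*(1/120)² = 1/4
CG = +√(1/4) = +0.500000

+0.500000  (= +√(1/4))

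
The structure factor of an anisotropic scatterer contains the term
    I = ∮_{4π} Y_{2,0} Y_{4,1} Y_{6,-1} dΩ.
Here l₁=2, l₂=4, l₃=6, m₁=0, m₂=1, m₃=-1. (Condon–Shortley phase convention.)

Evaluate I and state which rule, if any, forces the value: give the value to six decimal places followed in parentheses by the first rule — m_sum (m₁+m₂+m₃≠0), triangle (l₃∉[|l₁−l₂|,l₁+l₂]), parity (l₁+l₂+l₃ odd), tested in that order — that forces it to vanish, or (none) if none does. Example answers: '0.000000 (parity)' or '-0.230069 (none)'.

Rules hold: Σm=0, L=12 even, 2≤6≤6.
N = 5·9·13 = 585
Δ = 0!·4!·8!/13! = 1/6435
Racah Σ t=0..0: t=0:+1/2304 = 1/2304
⇒ 3j(2 4 6; 0 0 0)² = 5/143, sgn +1
Racah Σ t=0..0: t=0:+1/2880 = 1/2880
⇒ 3j(2 4 6; 0 1 -1)² = 14/429, sgn -1
4πI² = N·(3j₀)²·(3jₘ)² = 1050/1573
I = -1·√(0.667514/4π) = -0.23047581
No selection rule forces the value: the integral is nonzero (none).

-0.230476 (none)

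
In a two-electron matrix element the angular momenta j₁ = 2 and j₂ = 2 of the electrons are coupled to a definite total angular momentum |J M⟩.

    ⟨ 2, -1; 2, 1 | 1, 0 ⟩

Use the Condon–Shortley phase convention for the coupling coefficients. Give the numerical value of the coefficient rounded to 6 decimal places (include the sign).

√[3·3!1!1!/6! · 1!3!3!1!1!1!] = √(9/10)
  +(−1)^2/∏(2,1,1,1,0,0)! = 1/2  (running 1/2)
  +(−1)^3/∏(3,0,0,0,1,1)! = -1/6  (running 1/3)
⟨..|..⟩ = √(9/10)·(1/3) = +0.316228

+0.316228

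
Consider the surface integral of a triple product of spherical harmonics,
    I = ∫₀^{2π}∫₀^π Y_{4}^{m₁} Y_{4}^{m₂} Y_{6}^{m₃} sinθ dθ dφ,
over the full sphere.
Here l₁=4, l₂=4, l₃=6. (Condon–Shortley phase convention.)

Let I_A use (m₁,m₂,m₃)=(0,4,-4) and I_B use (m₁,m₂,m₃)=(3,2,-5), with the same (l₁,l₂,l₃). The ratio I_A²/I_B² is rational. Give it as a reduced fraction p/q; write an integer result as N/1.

40/11

Shared (l₁,l₂,l₃)=(4,4,6): N and (l;000)² cancel in I_A²/I_B².
A: Δ = 2!·6!·6!/15! = 1/1261260; Racah Σ t=2..2: t=2:+1/69120 = 1/69120; ⇒ 3j(4 4 6; 0 4 -4)² = 4/143, sgn +1
B: Δ = 2!·6!·6!/15! = 1/1261260; Racah Σ t=0..1: t=0:+1/172800 t=1:−1/86400 = -1/172800; ⇒ 3j(4 4 6; 3 2 -5)² = 1/130, sgn +1
I_A²/I_B² = (4/143)/(1/130) = 40/11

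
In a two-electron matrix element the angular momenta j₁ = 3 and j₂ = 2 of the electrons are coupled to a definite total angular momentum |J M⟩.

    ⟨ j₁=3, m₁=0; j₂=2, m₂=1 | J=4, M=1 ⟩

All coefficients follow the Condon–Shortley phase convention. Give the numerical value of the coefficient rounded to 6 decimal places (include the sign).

−√(3/14) ≈ -0.462910

j₁+j₂−J=1  J+j₁−j₂=5  J−j₁+j₂=3  j₁+j₂+J+1=10
(j₁±m₁, j₂±m₂, J±M) = (3,3,3,1,5,3)
P² = 1944/7
sum k=0..1:
  [0] +1/72 = 1/72
  [1] −1/24 = -1/24
S = -1/36
C² = P²·S² = 3/14 ; C = -0.462910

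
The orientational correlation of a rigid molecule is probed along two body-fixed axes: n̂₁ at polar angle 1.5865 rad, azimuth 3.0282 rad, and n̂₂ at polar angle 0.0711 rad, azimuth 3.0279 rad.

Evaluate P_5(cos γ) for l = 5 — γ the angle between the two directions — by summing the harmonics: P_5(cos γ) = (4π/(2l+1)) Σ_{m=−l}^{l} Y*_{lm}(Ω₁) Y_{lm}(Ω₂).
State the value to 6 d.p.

0.102334

Expand P_5 via completeness: Σ_{m} conj(Y_{5,m}) at Ω₁ times Y_{5,m} at Ω₂ —
  term(m=-5) = +0.000000+0.000000i   from Y*(Ω₁)=-0.391271+0.249119i, Y(Ω₂)=-0.000001-0.000000i
  term(m=-4) = -0.000001-0.000000i   from Y*(Ω₁)=-0.020707+0.010094i, Y(Ω₂)=+0.000033+0.000016i
  term(m=-3) = -0.000340-0.000000i   from Y*(Ω₁)=+0.325275-0.115127i, Y(Ω₂)=-0.000930-0.000330i
  term(m=-2) = +0.000450+0.000000i   from Y*(Ω₁)=+0.025906-0.005978i, Y(Ω₂)=+0.016498+0.003817i
  term(m=-1) = +0.057068+0.000017i   from Y*(Ω₁)=-0.317088+0.036110i, Y(Ω₂)=-0.177665-0.020287i
  term(m=+0) = -0.024776-0.000000i   from Y*(Ω₁)=-0.027515-0.000000i, Y(Ω₂)=+0.900458+0.000000i
  term(m=+1) = +0.057068-0.000017i   from Y*(Ω₁)=+0.317088+0.036110i, Y(Ω₂)=+0.177665-0.020287i
  term(m=+2) = +0.000450-0.000000i   from Y*(Ω₁)=+0.025906+0.005978i, Y(Ω₂)=+0.016498-0.003817i
  term(m=+3) = -0.000340+0.000000i   from Y*(Ω₁)=-0.325275-0.115127i, Y(Ω₂)=+0.000930-0.000330i
  term(m=+4) = -0.000001+0.000000i   from Y*(Ω₁)=-0.020707-0.010094i, Y(Ω₂)=+0.000033-0.000016i
  term(m=+5) = +0.000000-0.000000i   from Y*(Ω₁)=+0.391271+0.249119i, Y(Ω₂)=+0.000001-0.000000i
Accumulated sum +0.089578-0.000000i; after 4π/(2l+1) scaling, +0.102334-0.000000i ⇒ P_5 = 0.102334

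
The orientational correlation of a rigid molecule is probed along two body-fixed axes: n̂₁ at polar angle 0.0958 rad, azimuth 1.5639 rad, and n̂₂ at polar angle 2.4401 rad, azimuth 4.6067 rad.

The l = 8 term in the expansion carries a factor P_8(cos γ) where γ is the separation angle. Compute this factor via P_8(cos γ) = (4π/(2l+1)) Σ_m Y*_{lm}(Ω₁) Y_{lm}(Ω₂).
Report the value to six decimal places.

Expand P_8 via completeness: Σ_{m} conj(Y_{8,m}) at Ω₁ times Y_{8,m} at Ω₂ —
  m=-8: (0.000000, -0.000000) × (0.010288, 0.011605) = (0.000000, 0.000000)  (running Σ = (0.000000, 0.000000))
  m=-7: (-0.000000, -0.000000) × (-0.049502, 0.054233) = (0.000000, 0.000000)  (running Σ = (0.000000, 0.000000))
  m=-6: (-0.000004, 0.000000) × (-0.169839, -0.124911) = (0.000001, 0.000000)  (running Σ = (0.000001, 0.000000))
  m=-5: (0.000003, 0.000077) × (0.201682, -0.345447) = (0.000027, 0.000015)  (running Σ = (0.000028, 0.000015))
  m=-4: (0.001106, -0.000031) × (0.425993, 0.191646) = (0.000477, 0.000199)  (running Σ = (0.000505, 0.000214))
  m=-3: (-0.000244, -0.011813) × (-0.061934, 0.188744) = (0.002245, 0.000685)  (running Σ = (0.002749, 0.000899))
  m=-2: (-0.089747, 0.001238) × (0.265677, 0.057010) = (-0.023914, -0.004788)  (running Σ = (-0.021165, -0.003888))
  m=-1: (0.003000, 0.435074) × (-0.036569, 0.344720) = (-0.150088, -0.014876)  (running Σ = (-0.171254, -0.018764))
  m=0: (0.978686, -0.000000) × (0.171212, 0.000000) = (0.167563, 0.000000)  (running Σ = (-0.003691, -0.018764))
  m=1: (-0.003000, 0.435074) × (0.036569, 0.344720) = (-0.150088, 0.014876)  (running Σ = (-0.153779, -0.003888))
  m=2: (-0.089747, -0.001238) × (0.265677, -0.057010) = (-0.023914, 0.004788)  (running Σ = (-0.177694, 0.000899))
  m=3: (0.000244, -0.011813) × (0.061934, 0.188744) = (0.002245, -0.000685)  (running Σ = (-0.175449, 0.000214))
  m=4: (0.001106, 0.000031) × (0.425993, -0.191646) = (0.000477, -0.000199)  (running Σ = (-0.174972, 0.000015))
  m=5: (-0.000003, 0.000077) × (-0.201682, -0.345447) = (0.000027, -0.000015)  (running Σ = (-0.174945, 0.000000))
  m=6: (-0.000004, -0.000000) × (-0.169839, 0.124911) = (0.000001, -0.000000)  (running Σ = (-0.174944, 0.000000))
  m=7: (0.000000, -0.000000) × (0.049502, 0.054233) = (0.000000, -0.000000)  (running Σ = (-0.174944, 0.000000))
  m=8: (0.000000, 0.000000) × (0.010288, -0.011605) = (0.000000, -0.000000)  (running Σ = (-0.174944, 0.000000))
Total Σ_m = (-0.174944, 0.000000). Multiply by 0.739198: (-0.129319, 0.000000). P_8(cos γ) = -0.129319

-0.129319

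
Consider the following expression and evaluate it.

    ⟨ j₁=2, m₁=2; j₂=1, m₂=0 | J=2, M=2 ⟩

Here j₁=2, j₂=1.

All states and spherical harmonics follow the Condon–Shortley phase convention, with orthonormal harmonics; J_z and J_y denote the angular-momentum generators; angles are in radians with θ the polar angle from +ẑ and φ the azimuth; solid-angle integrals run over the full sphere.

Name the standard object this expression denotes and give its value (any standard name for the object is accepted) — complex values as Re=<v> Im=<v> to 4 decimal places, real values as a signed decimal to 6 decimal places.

This is a Clebsch–Gordan (vector-coupling) coefficient.
√[5·1!3!1!/6! · 4!0!1!1!4!0!] = √(24)
  +(−1)^0/∏(0,1,0,1,3,0)! = 1/6  (running 1/6)
⟨..|..⟩ = √(24)·(1/6) = +0.816497

Clebsch–Gordan coefficient, +√(2/3) ≈ +0.816497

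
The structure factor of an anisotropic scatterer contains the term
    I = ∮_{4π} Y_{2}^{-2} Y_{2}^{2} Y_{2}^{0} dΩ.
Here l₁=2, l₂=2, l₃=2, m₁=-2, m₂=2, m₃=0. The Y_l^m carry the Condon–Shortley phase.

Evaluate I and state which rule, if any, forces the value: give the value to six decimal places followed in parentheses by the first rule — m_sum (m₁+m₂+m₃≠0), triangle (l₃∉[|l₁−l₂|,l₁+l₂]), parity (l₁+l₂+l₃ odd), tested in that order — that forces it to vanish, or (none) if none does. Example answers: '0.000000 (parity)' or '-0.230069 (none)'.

-0.180224 (none)

Checks pass: Σm=0; 6 even; l₃=2∈[0,4].
(2·2+1)(2·2+1)(2·2+1) = 125
Δ: 2! 2! 2! / 7! → 1/630
sum: t=0:+1/8 t=1:−1/1 t=2:+1/8 = -3/4
3j²(2 2 2; 0 0 0) = Δ·Π!·Σ² = 2/35  (sign -1)
sum: t=2:+1/8 = 1/8
3j²(2 2 2; -2 2 0) = Δ·Π!·Σ² = 2/35  (sign +1)
combine: 4πI² = 125·2/35·2/35 = 20/49
take √, sign -1: I = -0.18022375
No selection rule forces the value: the integral is nonzero (none).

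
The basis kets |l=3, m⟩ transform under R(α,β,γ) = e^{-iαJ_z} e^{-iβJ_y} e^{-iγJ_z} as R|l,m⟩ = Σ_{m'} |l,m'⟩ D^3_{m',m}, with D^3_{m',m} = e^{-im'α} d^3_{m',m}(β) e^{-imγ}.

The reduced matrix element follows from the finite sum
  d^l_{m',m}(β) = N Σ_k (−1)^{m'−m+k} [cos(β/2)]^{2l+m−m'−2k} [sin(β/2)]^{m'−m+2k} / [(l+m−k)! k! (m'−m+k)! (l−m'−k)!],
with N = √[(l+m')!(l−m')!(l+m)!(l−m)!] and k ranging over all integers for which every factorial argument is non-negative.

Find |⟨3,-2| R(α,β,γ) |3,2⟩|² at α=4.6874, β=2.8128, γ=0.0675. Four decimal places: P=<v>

P=0.6319

Split into d^3_{-2,2}(β=2.8128) × two z-phases.
c=cos(2.812800/2)=0.163657, s=sin(2.812800/2)=0.986517; N=√[1·120·120·1]=120.000000
k∈{4,5} keeps every argument non-negative
  k=4: (−1)^0·120.0000/(24)·0.1637^2·0.9865^4 = +0.126840
  k=5: (−1)^1·120.0000/(120)·0.1637^0·0.9865^6 = -0.921782
d^3_{-2,2}(2.8128) = +0.126840 -0.921782 = -0.794942
|D^3_{-2,2}|² = |d^3_{-2,2}(β)|² = (-0.794942)² = 0.631933 (the z-rotation phases have unit modulus)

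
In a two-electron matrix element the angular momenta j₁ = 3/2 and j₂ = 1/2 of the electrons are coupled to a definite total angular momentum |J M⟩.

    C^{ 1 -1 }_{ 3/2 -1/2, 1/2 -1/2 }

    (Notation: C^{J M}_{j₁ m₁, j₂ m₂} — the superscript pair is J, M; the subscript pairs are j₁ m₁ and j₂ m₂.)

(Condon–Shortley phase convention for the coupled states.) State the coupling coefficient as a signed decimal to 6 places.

triangle: 1!*2!*0!/4! = 2/24
(j±m)!: 1!*2!*0!*1!*0!*2! = 4
prefactor² = (2J+1)*Δ*N² = 1
  k=0: +1/(0!*1!*2!*0!*0!*0!) = 1/2
Σ = 1/2  ⇒  CG² = 1*(1/2)² = 1/4
CG = +√(1/4) = +0.500000

+√(1/4) ≈ +0.500000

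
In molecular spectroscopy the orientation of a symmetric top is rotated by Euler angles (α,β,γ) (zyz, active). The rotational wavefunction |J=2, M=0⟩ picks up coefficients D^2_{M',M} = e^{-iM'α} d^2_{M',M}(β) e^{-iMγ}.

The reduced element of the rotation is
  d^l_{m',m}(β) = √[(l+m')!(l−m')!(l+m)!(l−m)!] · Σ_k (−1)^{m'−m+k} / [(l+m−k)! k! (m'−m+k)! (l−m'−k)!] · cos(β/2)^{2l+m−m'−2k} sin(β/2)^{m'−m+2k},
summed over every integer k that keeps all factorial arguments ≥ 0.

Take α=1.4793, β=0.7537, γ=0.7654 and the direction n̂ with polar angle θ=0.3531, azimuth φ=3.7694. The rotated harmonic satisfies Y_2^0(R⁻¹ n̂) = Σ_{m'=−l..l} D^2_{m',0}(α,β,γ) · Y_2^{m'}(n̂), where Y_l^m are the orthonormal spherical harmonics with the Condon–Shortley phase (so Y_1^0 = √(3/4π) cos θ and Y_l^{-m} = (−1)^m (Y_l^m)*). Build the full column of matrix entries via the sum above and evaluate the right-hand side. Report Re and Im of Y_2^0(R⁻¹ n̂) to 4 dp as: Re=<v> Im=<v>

Need the full column D^2_{m',0} for m'=−2..2 at α=1.4793, β=0.7537, γ=0.7654.
cos(β/2)=0.929828, sin(β/2)=0.367993
d^2_{-2,0}: single k=2 term ⇒ +0.286788;  D = -0.282000+0.052188i
d^2_{-1,0}: k∈[1..2] ⇒ +0.724643 -0.113501 = +0.611142;  D = +0.055839+0.608586i
d^2_{0,0}: k∈[0..2] ⇒ +0.747500 -0.468323 +0.018338 = +0.297515;  D = +0.297515+0.000000i
d^2_{1,0}: k∈[0..1] ⇒ -0.724643 +0.113501 = -0.611142;  D = -0.055839+0.608586i
d^2_{2,0}: single k=0 term ⇒ +0.286788;  D = -0.282000-0.052188i
Y_2^{m'}(θ=0.3531,φ=3.7694) and Σ D·Y over m':
  (-0.2820+0.0522i)·(+0.0143-0.0439i)  (+0.0558+0.6086i)·(-0.2029+0.1472i)  (+0.2975+0.0000i)·(+0.5176+0.0000i)  (-0.0558+0.6086i)·(+0.2029+0.1472i)  (-0.2820-0.0522i)·(+0.0143+0.0439i)
Y_2^0(R⁻¹ n̂) = -0.051357+0.000000i

Re=-0.0514 Im=0.0000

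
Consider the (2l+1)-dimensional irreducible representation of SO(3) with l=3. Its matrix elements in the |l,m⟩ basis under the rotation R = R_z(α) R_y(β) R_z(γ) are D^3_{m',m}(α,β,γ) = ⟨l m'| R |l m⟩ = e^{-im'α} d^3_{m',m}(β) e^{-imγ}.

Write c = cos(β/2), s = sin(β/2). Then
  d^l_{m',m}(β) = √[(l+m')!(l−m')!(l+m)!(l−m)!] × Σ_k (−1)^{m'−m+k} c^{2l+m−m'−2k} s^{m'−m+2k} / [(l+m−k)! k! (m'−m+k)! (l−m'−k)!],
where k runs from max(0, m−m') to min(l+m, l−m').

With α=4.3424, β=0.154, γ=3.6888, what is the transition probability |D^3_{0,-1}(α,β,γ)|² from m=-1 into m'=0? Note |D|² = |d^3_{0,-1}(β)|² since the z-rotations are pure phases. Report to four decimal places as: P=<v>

P=0.0665

Split into d^3_{0,-1}(β=0.1540) × two z-phases.
Half-angle: c=0.997037, s=0.076924. N=√(6·6·2·24)=41.569219
The bounds max(0,m−m')=0 and min(l+m,l−m')=2 give 3 terms
  k=0: (−1)^1·41.5692/(12)·0.9970^5·0.0769^1 = -0.262548
  k=1: (−1)^2·41.5692/(4)·0.9970^3·0.0769^3 = +0.004688
  k=2: (−1)^3·41.5692/(12)·0.9970^1·0.0769^5 = -0.000009
d^3_{0,-1}(0.1540) = -0.262548 +0.004688 -0.000009 = -0.257869
|D^3_{0,-1}|² = |d^3_{0,-1}(β)|² = (-0.257869)² = 0.066496 (the z-rotation phases have unit modulus)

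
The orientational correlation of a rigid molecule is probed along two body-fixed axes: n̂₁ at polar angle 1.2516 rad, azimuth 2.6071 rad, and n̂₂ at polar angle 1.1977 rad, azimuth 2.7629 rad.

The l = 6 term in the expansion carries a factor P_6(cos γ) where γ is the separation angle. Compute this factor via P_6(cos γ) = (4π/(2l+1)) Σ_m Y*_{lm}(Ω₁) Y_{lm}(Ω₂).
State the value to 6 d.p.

Term-by-term m-sum for l=6 (normalisation 4π/13 = 0.966644):
  term(m=-6) = (0.066225, -0.089694)   from Y*(Ω₁)=(-0.353208, 0.023120), Y(Ω₂)=(-0.203246, 0.240638)
  term(m=-5) = (0.123168, -0.121602)   from Y*(Ω₁)=(0.361464, 0.183216), Y(Ω₂)=(0.135433, -0.405063)
  term(m=-4) = (0.002425, -0.001743)   from Y*(Ω₁)=(-0.012962, -0.020348), Y(Ω₂)=(0.006932, 0.123606)
  term(m=-3) = (0.088318, -0.044574)   from Y*(Ω₁)=(-0.010959, -0.335207), Y(Ω₂)=(0.124229, 0.267536)
  term(m=-2) = (0.028895, -0.009307)   from Y*(Ω₁)=(-0.063911, 0.116487), Y(Ω₂)=(-0.166017, -0.156967)
  term(m=-1) = (0.064054, -0.010061)   from Y*(Ω₁)=(-0.249899, 0.147932), Y(Ω₂)=(-0.207454, -0.082545)
  term(m=+0) = (0.039811, 0.000000)   from Y*(Ω₁)=(0.159285, -0.000000), Y(Ω₂)=(0.249938, 0.000000)
  term(m=+1) = (0.064054, 0.010061)   from Y*(Ω₁)=(0.249899, 0.147932), Y(Ω₂)=(0.207454, -0.082545)
  term(m=+2) = (0.028895, 0.009307)   from Y*(Ω₁)=(-0.063911, -0.116487), Y(Ω₂)=(-0.166017, 0.156967)
  term(m=+3) = (0.088318, 0.044574)   from Y*(Ω₁)=(0.010959, -0.335207), Y(Ω₂)=(-0.124229, 0.267536)
  term(m=+4) = (0.002425, 0.001743)   from Y*(Ω₁)=(-0.012962, 0.020348), Y(Ω₂)=(0.006932, -0.123606)
  term(m=+5) = (0.123168, 0.121602)   from Y*(Ω₁)=(-0.361464, 0.183216), Y(Ω₂)=(-0.135433, -0.405063)
  term(m=+6) = (0.066225, 0.089694)   from Y*(Ω₁)=(-0.353208, -0.023120), Y(Ω₂)=(-0.203246, -0.240638)
Total Σ_m = (0.785981, 0.000000). Multiply by 0.966644: (0.759764, 0.000000). P_6(cos γ) = 0.759764

0.759764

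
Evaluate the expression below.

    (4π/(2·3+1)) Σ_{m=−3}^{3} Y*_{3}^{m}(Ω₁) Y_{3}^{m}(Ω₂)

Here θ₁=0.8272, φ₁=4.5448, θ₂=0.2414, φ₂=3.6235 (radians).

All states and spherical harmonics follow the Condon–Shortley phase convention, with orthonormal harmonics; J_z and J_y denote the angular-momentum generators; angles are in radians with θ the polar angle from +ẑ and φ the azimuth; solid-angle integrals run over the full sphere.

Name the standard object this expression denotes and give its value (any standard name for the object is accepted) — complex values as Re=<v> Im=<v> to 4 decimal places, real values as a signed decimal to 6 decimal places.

Legendre polynomial (addition theorem), -0.031922

This sum is the spherical-harmonic addition theorem: it equals the Legendre polynomial P_l(cos γ) of the angle γ between the two directions.
Expand P_3 via completeness: Σ_{m} conj(Y_{3,m}) at Ω₁ times Y_{3,m} at Ω₂ —
  term(m=-3) = -0.00088 + 0.00035j   from Y*(Ω₁)=0.08017 + 0.14578j, Y(Ω₂)=-0.00071 + 0.00566j
  term(m=-2) = -0.00571 + 0.02048j   from Y*(Ω₁)=-0.35394 + 0.12328j, Y(Ω₂)=0.03235 - 0.04658j
  term(m=-1) = 0.05331 + 0.07019j   from Y*(Ω₁)=-0.05123 - 0.30285j, Y(Ω₂)=-0.25428 + 0.13300j
  term(m=+0) = -0.11122 + 0.00000j   from Y*(Ω₁)=-0.17905 + 0.00000j, Y(Ω₂)=0.62117 + 0.00000j
  term(m=+1) = 0.05331 - 0.07019j   from Y*(Ω₁)=0.05123 - 0.30285j, Y(Ω₂)=0.25428 + 0.13300j
  term(m=+2) = -0.00571 - 0.02048j   from Y*(Ω₁)=-0.35394 - 0.12328j, Y(Ω₂)=0.03235 + 0.04658j
  term(m=+3) = -0.00088 - 0.00035j   from Y*(Ω₁)=-0.08017 + 0.14578j, Y(Ω₂)=0.00071 + 0.00566j
Accumulated sum -0.01778 - 0.00000j; after 4π/(2l+1) scaling, -0.03192 - 0.00000j ⇒ P_3 = -0.031922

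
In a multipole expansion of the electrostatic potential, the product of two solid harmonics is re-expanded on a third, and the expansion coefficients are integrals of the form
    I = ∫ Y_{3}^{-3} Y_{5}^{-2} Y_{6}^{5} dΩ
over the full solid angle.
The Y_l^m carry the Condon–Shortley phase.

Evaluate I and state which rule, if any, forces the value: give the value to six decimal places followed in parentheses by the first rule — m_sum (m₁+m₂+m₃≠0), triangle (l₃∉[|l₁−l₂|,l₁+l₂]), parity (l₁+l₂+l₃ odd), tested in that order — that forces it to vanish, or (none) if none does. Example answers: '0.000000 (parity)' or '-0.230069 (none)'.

0.169016 (none)

m-sum 0 ✓  L=14 even ✓  2≤6≤8 ✓
Π(2lᵢ+1) = 7×11×13 = 1001
triangle coeff Δ(3,5,6) = 1/675675
Σ_t [0,2]: t=0:+1/8640 t=1:−1/2304 t=2:+1/8640 = -7/34560
(3j)²=7/429 [(3 5 6; 0 0 0)], sign=-1
Σ_t [2,2]: t=2:+1/241920 = 1/241920
(3j)²=2/91 [(3 5 6; -3 -2 5)], sign=-1
⇒ 4πI² = 14/39
I = (+1)√(14/39/(4π)) = 0.16901560
No selection rule forces the value: the integral is nonzero (none).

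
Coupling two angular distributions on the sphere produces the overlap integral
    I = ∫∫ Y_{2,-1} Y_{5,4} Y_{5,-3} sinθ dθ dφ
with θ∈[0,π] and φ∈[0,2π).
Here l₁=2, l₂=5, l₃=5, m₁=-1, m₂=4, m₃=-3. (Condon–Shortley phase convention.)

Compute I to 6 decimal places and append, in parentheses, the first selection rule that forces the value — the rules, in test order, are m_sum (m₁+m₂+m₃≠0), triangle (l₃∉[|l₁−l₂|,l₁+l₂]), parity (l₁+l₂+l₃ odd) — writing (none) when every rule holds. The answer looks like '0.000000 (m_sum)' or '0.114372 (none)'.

m-sum 0 ✓  L=12 even ✓  3≤5≤7 ✓
Π(2lᵢ+1) = 5×11×11 = 605
triangle coeff Δ(2,5,5) = 1/38610
Σ_t [0,2]: t=0:+1/2880 t=1:−1/576 t=2:+1/2880 = -1/960
(3j)²=10/429 [(2 5 5; 0 0 0)], sign=+1
Σ_t [1,2]: t=1:−1/80640 t=2:+1/10080 = 1/11520
(3j)²=49/1430 [(2 5 5; -1 4 -3)], sign=+1
⇒ 4πI² = 245/507
I = (+1)√(245/507/(4π)) = 0.19609844
No selection rule forces the value: the integral is nonzero (none).

0.196098 (none)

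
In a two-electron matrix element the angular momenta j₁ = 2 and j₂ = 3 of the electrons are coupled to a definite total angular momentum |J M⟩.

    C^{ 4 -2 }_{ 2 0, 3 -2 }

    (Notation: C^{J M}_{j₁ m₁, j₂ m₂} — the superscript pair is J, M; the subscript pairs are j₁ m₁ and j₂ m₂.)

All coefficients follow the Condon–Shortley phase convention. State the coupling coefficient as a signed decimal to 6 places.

+√(12/35) = +0.585540

√[9·1!3!5!/10! · 2!2!1!5!2!6!] = √(8640/7)
  +(−1)^0/∏(0,1,2,1,1,4)! = 1/48  (running 1/48)
  +(−1)^1/∏(1,0,1,0,2,5)! = -1/240  (running 1/60)
⟨..|..⟩ = √(8640/7)·(1/60) = +0.585540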